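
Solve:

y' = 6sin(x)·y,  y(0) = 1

General solution: y = Ce^(-6cos(x))
Applying IC y(0) = 1:
Particular solution: y = e^(6(1-cos(x)))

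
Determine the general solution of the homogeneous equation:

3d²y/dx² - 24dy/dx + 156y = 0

Characteristic equation: 3r² - 24r + 156 = 0
Divide by 3: r² - 8r + 52 = 0
Roots: r = 4 ± 6i (complex conjugates)
General solution: y = e^(4x)(C₁cos(6x) + C₂sin(6x))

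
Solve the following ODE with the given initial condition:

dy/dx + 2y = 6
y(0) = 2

General solution: y = 3 + Ce^(-2x)
Applying y(0) = 2: C = 2 - 3 = -1
Particular solution: y = 3 - e^(-2x)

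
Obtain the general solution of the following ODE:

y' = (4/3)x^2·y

Separating variables and integrating:
ln|y| = 4x^3/9 + C

General solution: y = Ce^(4x^3/9)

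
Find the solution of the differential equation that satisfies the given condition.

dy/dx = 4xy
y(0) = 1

General solution: y = Ce^(2x²)
Applying IC y(0) = 1:
Particular solution: y = e^(2x²)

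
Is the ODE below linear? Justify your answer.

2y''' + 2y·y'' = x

No. Nonlinear (y·y'' term)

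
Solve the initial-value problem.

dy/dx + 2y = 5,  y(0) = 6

General solution: y = 5/2 + Ce^(-2x)
Applying y(0) = 6: C = 6 - 5/2 = 7/2
Particular solution: y = 5/2 + (7/2)e^(-2x)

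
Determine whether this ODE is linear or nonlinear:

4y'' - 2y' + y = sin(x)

Linear (y and its derivatives appear to the first power only, no products of y terms)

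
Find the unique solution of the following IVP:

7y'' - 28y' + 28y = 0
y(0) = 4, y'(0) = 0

General solution: y = (C₁ + C₂x)e^(2x)
Repeated root r = 2
Applying ICs: C₁ = 4, C₂ = -8
Particular solution: y = (4 - 8x)e^(2x)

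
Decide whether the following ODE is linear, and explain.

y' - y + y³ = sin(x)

Nonlinear (y³ term)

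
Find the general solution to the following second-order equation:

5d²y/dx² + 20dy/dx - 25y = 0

Characteristic equation: 5r² + 20r - 25 = 0
Divide by 5: r² + 4r - 5 = 0
Roots: r = 1, -5 (distinct real)
General solution: y = C₁e^x + C₂e^(-5x)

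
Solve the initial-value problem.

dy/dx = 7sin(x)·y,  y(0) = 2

General solution: y = Ce^(-7cos(x))
Applying IC y(0) = 2:
Particular solution: y = 2e^(7(1-cos(x)))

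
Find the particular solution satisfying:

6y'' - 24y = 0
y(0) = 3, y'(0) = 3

General solution: y = C₁e^(2x) + C₂e^(-2x)
Applying ICs: C₁ = 9/4, C₂ = 3/4
Particular solution: y = (9/4)e^(2x) + (3/4)e^(-2x)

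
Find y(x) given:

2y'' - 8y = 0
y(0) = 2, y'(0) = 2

General solution: y = C₁e^(2x) + C₂e^(-2x)
Applying ICs: C₁ = 3/2, C₂ = 1/2
Particular solution: y = (3/2)e^(2x) + (1/2)e^(-2x)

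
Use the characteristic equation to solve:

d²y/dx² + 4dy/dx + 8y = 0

Characteristic equation: r² + 4r + 8 = 0
Roots: r = -2 ± 2i (complex conjugates)
General solution: y = e^(-2x)(C₁cos(2x) + C₂sin(2x))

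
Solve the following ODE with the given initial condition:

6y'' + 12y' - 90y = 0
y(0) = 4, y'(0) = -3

General solution: y = C₁e^(3x) + C₂e^(-5x)
Applying ICs: C₁ = 17/8, C₂ = 15/8
Particular solution: y = (17/8)e^(3x) + (15/8)e^(-5x)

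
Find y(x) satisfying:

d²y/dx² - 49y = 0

Characteristic equation: r² - 49 = 0
Roots: r = 7, -7 (distinct real)
General solution: y = C₁e^(7x) + C₂e^(-7x)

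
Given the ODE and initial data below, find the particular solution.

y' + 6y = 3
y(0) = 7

General solution: y = 1/2 + Ce^(-6x)
Applying y(0) = 7: C = 7 - 1/2 = 13/2
Particular solution: y = 1/2 + (13/2)e^(-6x)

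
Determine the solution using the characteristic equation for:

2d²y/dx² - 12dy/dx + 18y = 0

Characteristic equation: 2r² - 12r + 18 = 0
Divide by 2: r² - 6r + 9 = 0
Factored: (r - 3)² = 0
Repeated root: r = 3
General solution: y = (C₁ + C₂x)e^(3x)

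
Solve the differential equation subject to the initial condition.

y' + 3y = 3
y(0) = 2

General solution: y = 1 + Ce^(-3x)
Applying y(0) = 2: C = 2 - 1 = 1
Particular solution: y = 1 + e^(-3x)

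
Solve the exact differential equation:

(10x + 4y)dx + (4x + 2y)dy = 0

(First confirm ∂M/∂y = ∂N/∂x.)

Verify exactness: ∂M/∂y = ∂N/∂x ✓
Find F(x,y) such that ∂F/∂x = M, ∂F/∂y = N
Solution: 5x² + 4xy + y² = C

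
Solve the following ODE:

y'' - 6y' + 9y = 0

Characteristic equation: r² - 6r + 9 = 0
Factored: (r - 3)² = 0
Repeated root: r = 3
General solution: y = (C₁ + C₂x)e^(3x)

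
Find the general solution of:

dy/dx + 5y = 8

Using integrating factor method:

General solution: y = 8/5 + Ce^(-5x)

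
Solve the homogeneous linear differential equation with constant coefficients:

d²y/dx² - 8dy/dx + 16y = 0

Characteristic equation: r² - 8r + 16 = 0
Factored: (r - 4)² = 0
Repeated root: r = 4
General solution: y = (C₁ + C₂x)e^(4x)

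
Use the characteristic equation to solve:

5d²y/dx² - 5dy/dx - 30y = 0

Characteristic equation: 5r² - 5r - 30 = 0
Divide by 5: r² - r - 6 = 0
Roots: r = 3, -2 (distinct real)
General solution: y = C₁e^(3x) + C₂e^(-2x)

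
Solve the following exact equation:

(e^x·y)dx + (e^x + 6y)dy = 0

Verify exactness: ∂M/∂y = ∂N/∂x ✓
Find F(x,y) such that ∂F/∂x = M, ∂F/∂y = N
Solution: e^x·y + 3y² = C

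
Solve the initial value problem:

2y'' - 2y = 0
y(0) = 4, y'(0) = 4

General solution: y = C₁e^x + C₂e^(-x)
Applying ICs: C₁ = 4, C₂ = 0
Particular solution: y = 4e^x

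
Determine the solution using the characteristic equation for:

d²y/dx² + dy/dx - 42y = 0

Characteristic equation: r² + r - 42 = 0
Roots: r = 6, -7 (distinct real)
General solution: y = C₁e^(6x) + C₂e^(-7x)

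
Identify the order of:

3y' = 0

The order is 1 (highest derivative is of order 1).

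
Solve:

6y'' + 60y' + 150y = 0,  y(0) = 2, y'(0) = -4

General solution: y = (C₁ + C₂x)e^(-5x)
Repeated root r = -5
Applying ICs: C₁ = 2, C₂ = 6
Particular solution: y = (2 + 6x)e^(-5x)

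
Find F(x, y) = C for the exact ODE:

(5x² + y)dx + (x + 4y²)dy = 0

Verify exactness: ∂M/∂y = ∂N/∂x ✓
Find F(x,y) such that ∂F/∂x = M, ∂F/∂y = N
Solution: 5x³/3 + xy + 4y³/3 = C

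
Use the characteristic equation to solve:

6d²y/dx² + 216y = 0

Characteristic equation: 6r² + 216 = 0
Divide by 6: r² + 36 = 0
Roots: r = ±6i (complex conjugates)
General solution: y = C₁cos(6x) + C₂sin(6x)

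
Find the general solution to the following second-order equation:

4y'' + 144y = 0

Characteristic equation: 4r² + 144 = 0
Divide by 4: r² + 36 = 0
Roots: r = ±6i (complex conjugates)
General solution: y = C₁cos(6x) + C₂sin(6x)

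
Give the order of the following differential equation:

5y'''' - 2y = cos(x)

The order is 4 (highest derivative is of order 4).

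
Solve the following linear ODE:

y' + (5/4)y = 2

Using integrating factor method:

General solution: y = 8/5 + Ce^(-5x/4)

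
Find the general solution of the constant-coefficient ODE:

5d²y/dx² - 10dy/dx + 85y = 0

Characteristic equation: 5r² - 10r + 85 = 0
Divide by 5: r² - 2r + 17 = 0
Roots: r = 1 ± 4i (complex conjugates)
General solution: y = e^x(C₁cos(4x) + C₂sin(4x))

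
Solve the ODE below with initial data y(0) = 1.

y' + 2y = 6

General solution: y = 3 + Ce^(-2x)
Applying y(0) = 1: C = 1 - 3 = -2
Particular solution: y = 3 - 2e^(-2x)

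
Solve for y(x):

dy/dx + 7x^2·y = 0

Using integrating factor method:

General solution: y = Ce^(-7x^3/3)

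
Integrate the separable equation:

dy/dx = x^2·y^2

Separating variables and integrating:
-1/y = x^3/3 + C

General solution: y^-1 = (-1/3)x^3 + C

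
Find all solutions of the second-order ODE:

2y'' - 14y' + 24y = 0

Characteristic equation: 2r² - 14r + 24 = 0
Divide by 2: r² - 7r + 12 = 0
Roots: r = 3, 4 (distinct real)
General solution: y = C₁e^(3x) + C₂e^(4x)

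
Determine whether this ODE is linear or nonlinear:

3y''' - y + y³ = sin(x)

Nonlinear (y³ term)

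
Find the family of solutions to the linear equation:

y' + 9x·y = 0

Using integrating factor method:

General solution: y = Ce^(-9x^2/2)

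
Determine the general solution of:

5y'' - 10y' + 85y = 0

Characteristic equation: 5r² - 10r + 85 = 0
Divide by 5: r² - 2r + 17 = 0
Roots: r = 1 ± 4i (complex conjugates)
General solution: y = e^x(C₁cos(4x) + C₂sin(4x))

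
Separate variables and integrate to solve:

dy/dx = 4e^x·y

Separating variables and integrating:
ln|y| = 4e^x + C

General solution: y = Ce^(4e^x)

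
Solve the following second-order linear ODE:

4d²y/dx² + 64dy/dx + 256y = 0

Characteristic equation: 4r² + 64r + 256 = 0
Divide by 4: r² + 16r + 64 = 0
Factored: (r + 8)² = 0
Repeated root: r = -8
General solution: y = (C₁ + C₂x)e^(-8x)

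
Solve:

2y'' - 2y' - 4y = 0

Characteristic equation: 2r² - 2r - 4 = 0
Divide by 2: r² - r - 2 = 0
Roots: r = 2, -1 (distinct real)
General solution: y = C₁e^(2x) + C₂e^(-x)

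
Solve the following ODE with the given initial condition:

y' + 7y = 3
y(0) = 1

General solution: y = 3/7 + Ce^(-7x)
Applying y(0) = 1: C = 1 - 3/7 = 4/7
Particular solution: y = 3/7 + (4/7)e^(-7x)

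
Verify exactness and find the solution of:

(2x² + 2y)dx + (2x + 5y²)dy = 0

Verify exactness: ∂M/∂y = ∂N/∂x ✓
Find F(x,y) such that ∂F/∂x = M, ∂F/∂y = N
Solution: 2x³/3 + 2xy + 5y³/3 = C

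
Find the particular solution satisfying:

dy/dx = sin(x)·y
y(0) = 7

General solution: y = Ce^(-cos(x))
Applying IC y(0) = 7:
Particular solution: y = 7e^(1-cos(x))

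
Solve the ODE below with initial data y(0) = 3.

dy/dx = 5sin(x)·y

General solution: y = Ce^(-5cos(x))
Applying IC y(0) = 3:
Particular solution: y = 3e^(5(1-cos(x)))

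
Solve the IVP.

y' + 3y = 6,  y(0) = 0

General solution: y = 2 + Ce^(-3x)
Applying y(0) = 0: C = 0 - 2 = -2
Particular solution: y = 2 - 2e^(-3x)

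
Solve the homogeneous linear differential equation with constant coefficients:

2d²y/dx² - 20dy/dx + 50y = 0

Characteristic equation: 2r² - 20r + 50 = 0
Divide by 2: r² - 10r + 25 = 0
Factored: (r - 5)² = 0
Repeated root: r = 5
General solution: y = (C₁ + C₂x)e^(5x)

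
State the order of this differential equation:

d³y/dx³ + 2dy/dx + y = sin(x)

The order is 3 (highest derivative is of order 3).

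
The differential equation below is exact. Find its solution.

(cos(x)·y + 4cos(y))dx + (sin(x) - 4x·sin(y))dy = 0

Verify exactness: ∂M/∂y = ∂N/∂x ✓
Find F(x,y) such that ∂F/∂x = M, ∂F/∂y = N
Solution: sin(x)·y + 4x·cos(y) = C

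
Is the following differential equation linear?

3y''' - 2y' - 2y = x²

Yes. Linear (y and its derivatives appear to the first power only, no products of y terms)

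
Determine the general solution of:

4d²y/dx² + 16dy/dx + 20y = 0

Characteristic equation: 4r² + 16r + 20 = 0
Divide by 4: r² + 4r + 5 = 0
Roots: r = -2 ± i (complex conjugates)
General solution: y = e^(-2x)(C₁cos(x) + C₂sin(x))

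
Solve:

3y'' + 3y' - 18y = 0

Characteristic equation: 3r² + 3r - 18 = 0
Divide by 3: r² + r - 6 = 0
Roots: r = 2, -3 (distinct real)
General solution: y = C₁e^(2x) + C₂e^(-3x)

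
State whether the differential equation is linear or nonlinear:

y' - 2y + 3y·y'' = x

Nonlinear (y·y'' term)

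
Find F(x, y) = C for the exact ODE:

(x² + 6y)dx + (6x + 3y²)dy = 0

Verify exactness: ∂M/∂y = ∂N/∂x ✓
Find F(x,y) such that ∂F/∂x = M, ∂F/∂y = N
Solution: x³/3 + 6xy + y³ = C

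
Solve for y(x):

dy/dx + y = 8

Using integrating factor method:

General solution: y = 8 + Ce^(-x)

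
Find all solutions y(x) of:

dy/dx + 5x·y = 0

Using integrating factor method:

General solution: y = Ce^(-5x^2/2)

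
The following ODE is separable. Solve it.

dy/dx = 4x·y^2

Separating variables and integrating:
-1/y = 2x^2 + C

General solution: y^-1 = -2x^2 + C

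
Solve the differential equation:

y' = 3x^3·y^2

Separating variables and integrating:
-1/y = 3x^4/4 + C

General solution: y^-1 = (-3/4)x^4 + C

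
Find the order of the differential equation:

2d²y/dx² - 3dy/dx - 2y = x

The order is 2 (highest derivative is of order 2).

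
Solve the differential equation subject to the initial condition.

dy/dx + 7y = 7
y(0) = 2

General solution: y = 1 + Ce^(-7x)
Applying y(0) = 2: C = 2 - 1 = 1
Particular solution: y = 1 + e^(-7x)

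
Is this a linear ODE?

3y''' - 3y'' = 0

Yes. Linear (y and its derivatives appear to the first power only, no products of y terms)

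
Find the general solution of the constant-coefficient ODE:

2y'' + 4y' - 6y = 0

Characteristic equation: 2r² + 4r - 6 = 0
Divide by 2: r² + 2r - 3 = 0
Roots: r = 1, -3 (distinct real)
General solution: y = C₁e^x + C₂e^(-3x)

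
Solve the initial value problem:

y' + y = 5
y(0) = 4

General solution: y = 5 + Ce^(-x)
Applying y(0) = 4: C = 4 - 5 = -1
Particular solution: y = 5 - e^(-x)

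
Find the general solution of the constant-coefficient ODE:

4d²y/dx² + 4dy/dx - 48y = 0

Characteristic equation: 4r² + 4r - 48 = 0
Divide by 4: r² + r - 12 = 0
Roots: r = 3, -4 (distinct real)
General solution: y = C₁e^(3x) + C₂e^(-4x)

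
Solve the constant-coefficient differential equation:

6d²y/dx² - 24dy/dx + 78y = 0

Characteristic equation: 6r² - 24r + 78 = 0
Divide by 6: r² - 4r + 13 = 0
Roots: r = 2 ± 3i (complex conjugates)
General solution: y = e^(2x)(C₁cos(3x) + C₂sin(3x))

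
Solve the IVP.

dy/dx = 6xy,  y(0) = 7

General solution: y = Ce^(3x²)
Applying IC y(0) = 7:
Particular solution: y = 7e^(3x²)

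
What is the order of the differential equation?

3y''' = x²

The order is 3 (highest derivative is of order 3).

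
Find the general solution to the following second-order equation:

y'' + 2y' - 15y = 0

Characteristic equation: r² + 2r - 15 = 0
Roots: r = 3, -5 (distinct real)
General solution: y = C₁e^(3x) + C₂e^(-5x)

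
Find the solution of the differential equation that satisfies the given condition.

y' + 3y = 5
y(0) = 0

General solution: y = 5/3 + Ce^(-3x)
Applying y(0) = 0: C = 0 - 5/3 = -5/3
Particular solution: y = 5/3 - (5/3)e^(-3x)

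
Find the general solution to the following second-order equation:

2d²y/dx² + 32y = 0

Characteristic equation: 2r² + 32 = 0
Divide by 2: r² + 16 = 0
Roots: r = ±4i (complex conjugates)
General solution: y = C₁cos(4x) + C₂sin(4x)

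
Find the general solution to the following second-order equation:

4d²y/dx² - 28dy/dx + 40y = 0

Characteristic equation: 4r² - 28r + 40 = 0
Divide by 4: r² - 7r + 10 = 0
Roots: r = 2, 5 (distinct real)
General solution: y = C₁e^(2x) + C₂e^(5x)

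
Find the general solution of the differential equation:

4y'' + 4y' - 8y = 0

Characteristic equation: 4r² + 4r - 8 = 0
Divide by 4: r² + r - 2 = 0
Roots: r = 1, -2 (distinct real)
General solution: y = C₁e^x + C₂e^(-2x)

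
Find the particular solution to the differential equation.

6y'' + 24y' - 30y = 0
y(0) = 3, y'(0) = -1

General solution: y = C₁e^x + C₂e^(-5x)
Applying ICs: C₁ = 7/3, C₂ = 2/3
Particular solution: y = (7/3)e^x + (2/3)e^(-5x)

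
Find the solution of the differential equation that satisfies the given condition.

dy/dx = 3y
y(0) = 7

General solution: y = Ce^(3x)
Applying IC y(0) = 7:
Particular solution: y = 7e^(3x)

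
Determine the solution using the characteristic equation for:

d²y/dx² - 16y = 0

Characteristic equation: r² - 16 = 0
Roots: r = 4, -4 (distinct real)
General solution: y = C₁e^(4x) + C₂e^(-4x)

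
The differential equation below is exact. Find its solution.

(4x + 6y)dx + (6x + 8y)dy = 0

Verify exactness: ∂M/∂y = ∂N/∂x ✓
Find F(x,y) such that ∂F/∂x = M, ∂F/∂y = N
Solution: 2x² + 6xy + 4y² = C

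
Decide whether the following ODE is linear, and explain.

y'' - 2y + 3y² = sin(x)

Nonlinear (y² term)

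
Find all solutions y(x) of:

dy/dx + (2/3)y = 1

Using integrating factor method:

General solution: y = 3/2 + Ce^(-2x/3)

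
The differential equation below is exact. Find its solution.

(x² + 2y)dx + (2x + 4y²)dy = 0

Verify exactness: ∂M/∂y = ∂N/∂x ✓
Find F(x,y) such that ∂F/∂x = M, ∂F/∂y = N
Solution: x³/3 + 2xy + 4y³/3 = C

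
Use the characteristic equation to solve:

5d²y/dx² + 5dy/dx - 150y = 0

Characteristic equation: 5r² + 5r - 150 = 0
Divide by 5: r² + r - 30 = 0
Roots: r = 5, -6 (distinct real)
General solution: y = C₁e^(5x) + C₂e^(-6x)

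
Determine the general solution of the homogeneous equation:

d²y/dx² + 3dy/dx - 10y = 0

Characteristic equation: r² + 3r - 10 = 0
Roots: r = 2, -5 (distinct real)
General solution: y = C₁e^(2x) + C₂e^(-5x)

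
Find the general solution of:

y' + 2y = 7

Using integrating factor method:

General solution: y = 7/2 + Ce^(-2x)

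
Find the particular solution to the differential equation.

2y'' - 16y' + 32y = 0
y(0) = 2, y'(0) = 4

General solution: y = (C₁ + C₂x)e^(4x)
Repeated root r = 4
Applying ICs: C₁ = 2, C₂ = -4
Particular solution: y = (2 - 4x)e^(4x)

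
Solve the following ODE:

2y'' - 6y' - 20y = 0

Characteristic equation: 2r² - 6r - 20 = 0
Divide by 2: r² - 3r - 10 = 0
Roots: r = 5, -2 (distinct real)
General solution: y = C₁e^(5x) + C₂e^(-2x)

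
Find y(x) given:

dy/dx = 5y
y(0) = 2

General solution: y = Ce^(5x)
Applying IC y(0) = 2:
Particular solution: y = 2e^(5x)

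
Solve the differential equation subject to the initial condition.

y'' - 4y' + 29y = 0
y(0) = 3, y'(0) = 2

General solution: y = e^(2x)(C₁cos(5x) + C₂sin(5x))
Complex roots r = 2 ± 5i
Applying ICs: C₁ = 3, C₂ = -4/5
Particular solution: y = e^(2x)(3cos(5x) - (4/5)sin(5x))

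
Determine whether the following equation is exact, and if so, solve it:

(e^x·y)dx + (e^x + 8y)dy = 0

Verify exactness: ∂M/∂y = ∂N/∂x ✓
Find F(x,y) such that ∂F/∂x = M, ∂F/∂y = N
Solution: e^x·y + 4y² = C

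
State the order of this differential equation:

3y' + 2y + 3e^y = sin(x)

The order is 1 (highest derivative is of order 1).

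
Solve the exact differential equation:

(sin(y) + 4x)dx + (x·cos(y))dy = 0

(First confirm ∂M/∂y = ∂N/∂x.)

Verify exactness: ∂M/∂y = ∂N/∂x ✓
Find F(x,y) such that ∂F/∂x = M, ∂F/∂y = N
Solution: x·sin(y) + 2x² = C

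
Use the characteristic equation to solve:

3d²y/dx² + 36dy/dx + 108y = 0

Characteristic equation: 3r² + 36r + 108 = 0
Divide by 3: r² + 12r + 36 = 0
Factored: (r + 6)² = 0
Repeated root: r = -6
General solution: y = (C₁ + C₂x)e^(-6x)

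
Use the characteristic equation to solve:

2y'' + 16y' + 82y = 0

Characteristic equation: 2r² + 16r + 82 = 0
Divide by 2: r² + 8r + 41 = 0
Roots: r = -4 ± 5i (complex conjugates)
General solution: y = e^(-4x)(C₁cos(5x) + C₂sin(5x))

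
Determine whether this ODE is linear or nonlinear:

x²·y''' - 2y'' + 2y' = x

Linear (y and its derivatives appear to the first power only, no products of y terms)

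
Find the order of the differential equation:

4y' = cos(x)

The order is 1 (highest derivative is of order 1).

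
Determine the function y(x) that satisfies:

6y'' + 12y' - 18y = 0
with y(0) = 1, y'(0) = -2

General solution: y = C₁e^x + C₂e^(-3x)
Applying ICs: C₁ = 1/4, C₂ = 3/4
Particular solution: y = (1/4)e^x + (3/4)e^(-3x)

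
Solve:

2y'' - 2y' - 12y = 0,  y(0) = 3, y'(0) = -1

General solution: y = C₁e^(3x) + C₂e^(-2x)
Applying ICs: C₁ = 1, C₂ = 2
Particular solution: y = e^(3x) + 2e^(-2x)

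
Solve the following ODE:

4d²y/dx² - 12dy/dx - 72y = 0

Characteristic equation: 4r² - 12r - 72 = 0
Divide by 4: r² - 3r - 18 = 0
Roots: r = 6, -3 (distinct real)
General solution: y = C₁e^(6x) + C₂e^(-3x)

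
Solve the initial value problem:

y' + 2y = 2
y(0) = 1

General solution: y = 1 + Ce^(-2x)
Applying y(0) = 1: C = 1 - 1 = 0
Particular solution: y = 1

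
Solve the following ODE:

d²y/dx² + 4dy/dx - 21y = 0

Characteristic equation: r² + 4r - 21 = 0
Roots: r = 3, -7 (distinct real)
General solution: y = C₁e^(3x) + C₂e^(-7x)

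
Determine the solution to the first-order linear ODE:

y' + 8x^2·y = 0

Using integrating factor method:

General solution: y = Ce^(-8x^3/3)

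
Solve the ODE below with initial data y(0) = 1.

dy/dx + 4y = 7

General solution: y = 7/4 + Ce^(-4x)
Applying y(0) = 1: C = 1 - 7/4 = -3/4
Particular solution: y = 7/4 - (3/4)e^(-4x)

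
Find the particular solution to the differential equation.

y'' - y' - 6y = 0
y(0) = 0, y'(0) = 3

General solution: y = C₁e^(3x) + C₂e^(-2x)
Applying ICs: C₁ = 3/5, C₂ = -3/5
Particular solution: y = (3/5)e^(3x) - (3/5)e^(-2x)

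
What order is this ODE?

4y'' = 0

The order is 2 (highest derivative is of order 2).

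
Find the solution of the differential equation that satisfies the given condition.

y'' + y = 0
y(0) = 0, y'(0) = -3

General solution: y = C₁cos(x) + C₂sin(x)
Complex roots r = ±i
Applying ICs: C₁ = 0, C₂ = -3
Particular solution: y = -3sin(x)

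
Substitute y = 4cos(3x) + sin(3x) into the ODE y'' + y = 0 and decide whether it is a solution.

Verification:
y'' = -36cos(3x) - 9sin(3x)
y'' + y ≠ 0 (frequency mismatch: got 9 instead of 1)

No, it is not a solution.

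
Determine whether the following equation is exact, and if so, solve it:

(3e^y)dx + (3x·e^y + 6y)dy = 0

Verify exactness: ∂M/∂y = ∂N/∂x ✓
Find F(x,y) such that ∂F/∂x = M, ∂F/∂y = N
Solution: 3x·e^y + 3y² = C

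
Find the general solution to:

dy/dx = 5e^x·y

Separating variables and integrating:
ln|y| = 5e^x + C

General solution: y = Ce^(5e^x)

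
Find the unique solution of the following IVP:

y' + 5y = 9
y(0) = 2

General solution: y = 9/5 + Ce^(-5x)
Applying y(0) = 2: C = 2 - 9/5 = 1/5
Particular solution: y = 9/5 + (1/5)e^(-5x)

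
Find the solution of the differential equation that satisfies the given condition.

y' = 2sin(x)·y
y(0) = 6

General solution: y = Ce^(-2cos(x))
Applying IC y(0) = 6:
Particular solution: y = 6e^(2(1-cos(x)))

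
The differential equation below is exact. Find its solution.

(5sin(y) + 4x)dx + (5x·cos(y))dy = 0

Verify exactness: ∂M/∂y = ∂N/∂x ✓
Find F(x,y) such that ∂F/∂x = M, ∂F/∂y = N
Solution: 5x·sin(y) + 2x² = C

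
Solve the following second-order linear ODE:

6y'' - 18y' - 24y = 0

Characteristic equation: 6r² - 18r - 24 = 0
Divide by 6: r² - 3r - 4 = 0
Roots: r = 4, -1 (distinct real)
General solution: y = C₁e^(4x) + C₂e^(-x)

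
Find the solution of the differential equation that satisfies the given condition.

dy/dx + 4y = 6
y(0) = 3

General solution: y = 3/2 + Ce^(-4x)
Applying y(0) = 3: C = 3 - 3/2 = 3/2
Particular solution: y = 3/2 + (3/2)e^(-4x)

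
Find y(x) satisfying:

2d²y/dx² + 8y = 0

Characteristic equation: 2r² + 8 = 0
Divide by 2: r² + 4 = 0
Roots: r = ±2i (complex conjugates)
General solution: y = C₁cos(2x) + C₂sin(2x)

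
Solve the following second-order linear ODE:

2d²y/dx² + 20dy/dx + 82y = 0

Characteristic equation: 2r² + 20r + 82 = 0
Divide by 2: r² + 10r + 41 = 0
Roots: r = -5 ± 4i (complex conjugates)
General solution: y = e^(-5x)(C₁cos(4x) + C₂sin(4x))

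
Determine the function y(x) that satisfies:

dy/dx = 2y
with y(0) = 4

General solution: y = Ce^(2x)
Applying IC y(0) = 4:
Particular solution: y = 4e^(2x)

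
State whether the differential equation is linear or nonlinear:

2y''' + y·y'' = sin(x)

Nonlinear (y·y'' term)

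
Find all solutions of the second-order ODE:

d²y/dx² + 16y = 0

Characteristic equation: r² + 16 = 0
Roots: r = ±4i (complex conjugates)
General solution: y = C₁cos(4x) + C₂sin(4x)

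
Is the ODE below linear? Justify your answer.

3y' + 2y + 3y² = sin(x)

No. Nonlinear (y² term)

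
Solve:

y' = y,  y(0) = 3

General solution: y = Ce^x
Applying IC y(0) = 3:
Particular solution: y = 3e^x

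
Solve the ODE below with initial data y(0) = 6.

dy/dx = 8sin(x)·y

General solution: y = Ce^(-8cos(x))
Applying IC y(0) = 6:
Particular solution: y = 6e^(8(1-cos(x)))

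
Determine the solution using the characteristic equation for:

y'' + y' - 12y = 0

Characteristic equation: r² + r - 12 = 0
Roots: r = 3, -4 (distinct real)
General solution: y = C₁e^(3x) + C₂e^(-4x)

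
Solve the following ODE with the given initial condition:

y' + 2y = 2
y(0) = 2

General solution: y = 1 + Ce^(-2x)
Applying y(0) = 2: C = 2 - 1 = 1
Particular solution: y = 1 + e^(-2x)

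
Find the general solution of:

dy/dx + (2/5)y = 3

Using integrating factor method:

General solution: y = 15/2 + Ce^(-2x/5)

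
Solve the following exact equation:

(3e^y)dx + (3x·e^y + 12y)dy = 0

Verify exactness: ∂M/∂y = ∂N/∂x ✓
Find F(x,y) such that ∂F/∂x = M, ∂F/∂y = N
Solution: 3x·e^y + 6y² = C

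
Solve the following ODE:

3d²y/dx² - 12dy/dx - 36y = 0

Characteristic equation: 3r² - 12r - 36 = 0
Divide by 3: r² - 4r - 12 = 0
Roots: r = 6, -2 (distinct real)
General solution: y = C₁e^(6x) + C₂e^(-2x)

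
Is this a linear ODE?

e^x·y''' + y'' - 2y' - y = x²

Yes. Linear (y and its derivatives appear to the first power only, no products of y terms)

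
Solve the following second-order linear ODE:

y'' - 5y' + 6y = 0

Characteristic equation: r² - 5r + 6 = 0
Roots: r = 3, 2 (distinct real)
General solution: y = C₁e^(3x) + C₂e^(2x)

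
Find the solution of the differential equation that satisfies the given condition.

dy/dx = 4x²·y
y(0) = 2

General solution: y = Ce^(4x³/3)
Applying IC y(0) = 2:
Particular solution: y = 2e^(4x³/3)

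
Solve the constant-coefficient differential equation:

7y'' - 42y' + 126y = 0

Characteristic equation: 7r² - 42r + 126 = 0
Divide by 7: r² - 6r + 18 = 0
Roots: r = 3 ± 3i (complex conjugates)
General solution: y = e^(3x)(C₁cos(3x) + C₂sin(3x))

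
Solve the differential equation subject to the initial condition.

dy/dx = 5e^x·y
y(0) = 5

General solution: y = Ce^(5e^x)
Applying IC y(0) = 5:
Particular solution: y = 5e^(5(e^x - 1))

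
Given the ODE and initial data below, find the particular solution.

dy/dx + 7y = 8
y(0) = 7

General solution: y = 8/7 + Ce^(-7x)
Applying y(0) = 7: C = 7 - 8/7 = 41/7
Particular solution: y = 8/7 + (41/7)e^(-7x)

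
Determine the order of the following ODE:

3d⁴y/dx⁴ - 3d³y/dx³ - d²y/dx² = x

The order is 4 (highest derivative is of order 4).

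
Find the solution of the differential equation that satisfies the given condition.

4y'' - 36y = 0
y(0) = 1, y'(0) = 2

General solution: y = C₁e^(3x) + C₂e^(-3x)
Applying ICs: C₁ = 5/6, C₂ = 1/6
Particular solution: y = (5/6)e^(3x) + (1/6)e^(-3x)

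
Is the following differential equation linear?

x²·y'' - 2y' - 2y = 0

Yes. Linear (y and its derivatives appear to the first power only, no products of y terms)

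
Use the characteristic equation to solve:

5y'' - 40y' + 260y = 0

Characteristic equation: 5r² - 40r + 260 = 0
Divide by 5: r² - 8r + 52 = 0
Roots: r = 4 ± 6i (complex conjugates)
General solution: y = e^(4x)(C₁cos(6x) + C₂sin(6x))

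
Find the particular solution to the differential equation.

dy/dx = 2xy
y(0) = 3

General solution: y = Ce^(x²)
Applying IC y(0) = 3:
Particular solution: y = 3e^(x²)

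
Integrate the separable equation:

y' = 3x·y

Separating variables and integrating:
ln|y| = 3x^2/2 + C

General solution: y = Ce^(3x^2/2)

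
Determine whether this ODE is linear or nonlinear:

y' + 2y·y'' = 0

Nonlinear (y·y'' term)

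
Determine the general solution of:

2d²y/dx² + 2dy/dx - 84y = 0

Characteristic equation: 2r² + 2r - 84 = 0
Divide by 2: r² + r - 42 = 0
Roots: r = 6, -7 (distinct real)
General solution: y = C₁e^(6x) + C₂e^(-7x)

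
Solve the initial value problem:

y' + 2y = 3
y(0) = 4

General solution: y = 3/2 + Ce^(-2x)
Applying y(0) = 4: C = 4 - 3/2 = 5/2
Particular solution: y = 3/2 + (5/2)e^(-2x)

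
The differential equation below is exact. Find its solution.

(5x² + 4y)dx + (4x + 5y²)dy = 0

Verify exactness: ∂M/∂y = ∂N/∂x ✓
Find F(x,y) such that ∂F/∂x = M, ∂F/∂y = N
Solution: 5x³/3 + 4xy + 5y³/3 = C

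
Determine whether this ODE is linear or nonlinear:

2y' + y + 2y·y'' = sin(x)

Nonlinear (y·y'' term)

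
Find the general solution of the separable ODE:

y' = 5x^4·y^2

Separating variables and integrating:
-1/y = x^5 + C

General solution: y^-1 = -x^5 + C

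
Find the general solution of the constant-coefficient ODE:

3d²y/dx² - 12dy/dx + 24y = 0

Characteristic equation: 3r² - 12r + 24 = 0
Divide by 3: r² - 4r + 8 = 0
Roots: r = 2 ± 2i (complex conjugates)
General solution: y = e^(2x)(C₁cos(2x) + C₂sin(2x))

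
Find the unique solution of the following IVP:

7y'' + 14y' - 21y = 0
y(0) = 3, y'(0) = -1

General solution: y = C₁e^x + C₂e^(-3x)
Applying ICs: C₁ = 2, C₂ = 1
Particular solution: y = 2e^x + e^(-3x)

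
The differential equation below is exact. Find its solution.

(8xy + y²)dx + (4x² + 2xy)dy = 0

Verify exactness: ∂M/∂y = ∂N/∂x ✓
Find F(x,y) such that ∂F/∂x = M, ∂F/∂y = N
Solution: 4x²y + xy² = C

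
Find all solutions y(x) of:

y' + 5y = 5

Using integrating factor method:

General solution: y = 1 + Ce^(-5x)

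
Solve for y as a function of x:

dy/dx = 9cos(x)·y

Separating variables and integrating:
ln|y| = 9sin(x) + C

General solution: y = Ce^(9sin(x))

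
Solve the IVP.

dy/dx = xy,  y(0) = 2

General solution: y = Ce^(x²/2)
Applying IC y(0) = 2:
Particular solution: y = 2e^(x²/2)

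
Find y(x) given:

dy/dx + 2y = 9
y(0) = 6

General solution: y = 9/2 + Ce^(-2x)
Applying y(0) = 6: C = 6 - 9/2 = 3/2
Particular solution: y = 9/2 + (3/2)e^(-2x)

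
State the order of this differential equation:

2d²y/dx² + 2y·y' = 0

The order is 2 (highest derivative is of order 2).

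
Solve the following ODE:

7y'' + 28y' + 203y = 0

Characteristic equation: 7r² + 28r + 203 = 0
Divide by 7: r² + 4r + 29 = 0
Roots: r = -2 ± 5i (complex conjugates)
General solution: y = e^(-2x)(C₁cos(5x) + C₂sin(5x))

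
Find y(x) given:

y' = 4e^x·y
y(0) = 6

General solution: y = Ce^(4e^x)
Applying IC y(0) = 6:
Particular solution: y = 6e^(4(e^x - 1))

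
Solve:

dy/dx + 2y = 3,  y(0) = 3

General solution: y = 3/2 + Ce^(-2x)
Applying y(0) = 3: C = 3 - 3/2 = 3/2
Particular solution: y = 3/2 + (3/2)e^(-2x)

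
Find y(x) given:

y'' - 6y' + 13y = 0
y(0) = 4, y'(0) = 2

General solution: y = e^(3x)(C₁cos(2x) + C₂sin(2x))
Complex roots r = 3 ± 2i
Applying ICs: C₁ = 4, C₂ = -5
Particular solution: y = e^(3x)(4cos(2x) - 5sin(2x))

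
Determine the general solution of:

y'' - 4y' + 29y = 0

Characteristic equation: r² - 4r + 29 = 0
Roots: r = 2 ± 5i (complex conjugates)
General solution: y = e^(2x)(C₁cos(5x) + C₂sin(5x))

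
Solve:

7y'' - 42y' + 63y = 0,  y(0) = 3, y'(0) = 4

General solution: y = (C₁ + C₂x)e^(3x)
Repeated root r = 3
Applying ICs: C₁ = 3, C₂ = -5
Particular solution: y = (3 - 5x)e^(3x)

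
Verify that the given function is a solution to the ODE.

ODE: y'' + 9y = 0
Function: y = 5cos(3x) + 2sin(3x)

Verification:
y'' = -45cos(3x) - 18sin(3x)
y'' + 9y = 0 ✓

Yes, it is a solution.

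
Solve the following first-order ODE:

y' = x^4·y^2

Separating variables and integrating:
-1/y = x^5/5 + C

General solution: y^-1 = (-1/5)x^5 + C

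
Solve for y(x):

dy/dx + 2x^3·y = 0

Using integrating factor method:

General solution: y = Ce^(-x^4/2)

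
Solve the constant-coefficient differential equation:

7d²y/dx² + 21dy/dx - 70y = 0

Characteristic equation: 7r² + 21r - 70 = 0
Divide by 7: r² + 3r - 10 = 0
Roots: r = 2, -5 (distinct real)
General solution: y = C₁e^(2x) + C₂e^(-5x)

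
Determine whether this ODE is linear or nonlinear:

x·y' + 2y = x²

Linear (y and its derivatives appear to the first power only, no products of y terms)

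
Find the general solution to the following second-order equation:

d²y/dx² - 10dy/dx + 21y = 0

Characteristic equation: r² - 10r + 21 = 0
Roots: r = 7, 3 (distinct real)
General solution: y = C₁e^(7x) + C₂e^(3x)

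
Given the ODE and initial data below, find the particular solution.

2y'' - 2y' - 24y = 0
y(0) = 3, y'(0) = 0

General solution: y = C₁e^(4x) + C₂e^(-3x)
Applying ICs: C₁ = 9/7, C₂ = 12/7
Particular solution: y = (9/7)e^(4x) + (12/7)e^(-3x)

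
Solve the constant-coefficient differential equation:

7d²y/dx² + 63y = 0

Characteristic equation: 7r² + 63 = 0
Divide by 7: r² + 9 = 0
Roots: r = ±3i (complex conjugates)
General solution: y = C₁cos(3x) + C₂sin(3x)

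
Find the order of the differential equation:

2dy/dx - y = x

The order is 1 (highest derivative is of order 1).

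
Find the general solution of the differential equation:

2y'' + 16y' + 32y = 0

Characteristic equation: 2r² + 16r + 32 = 0
Divide by 2: r² + 8r + 16 = 0
Factored: (r + 4)² = 0
Repeated root: r = -4
General solution: y = (C₁ + C₂x)e^(-4x)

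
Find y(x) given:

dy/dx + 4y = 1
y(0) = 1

General solution: y = 1/4 + Ce^(-4x)
Applying y(0) = 1: C = 1 - 1/4 = 3/4
Particular solution: y = 1/4 + (3/4)e^(-4x)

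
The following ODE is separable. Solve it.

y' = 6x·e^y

Separating variables and integrating:
-e^(-y) = 3x² + C

General solution: y = -ln(C - 3x²)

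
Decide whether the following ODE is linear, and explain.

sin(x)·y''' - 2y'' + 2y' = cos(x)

Linear (y and its derivatives appear to the first power only, no products of y terms)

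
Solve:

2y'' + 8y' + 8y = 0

Characteristic equation: 2r² + 8r + 8 = 0
Divide by 2: r² + 4r + 4 = 0
Factored: (r + 2)² = 0
Repeated root: r = -2
General solution: y = (C₁ + C₂x)e^(-2x)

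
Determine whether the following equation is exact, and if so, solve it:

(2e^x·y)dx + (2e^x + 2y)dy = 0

Verify exactness: ∂M/∂y = ∂N/∂x ✓
Find F(x,y) such that ∂F/∂x = M, ∂F/∂y = N
Solution: 2e^x·y + y² = C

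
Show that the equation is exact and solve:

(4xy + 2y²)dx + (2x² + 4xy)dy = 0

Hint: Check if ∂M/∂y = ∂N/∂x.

Verify exactness: ∂M/∂y = ∂N/∂x ✓
Find F(x,y) such that ∂F/∂x = M, ∂F/∂y = N
Solution: 2x²y + 2xy² = C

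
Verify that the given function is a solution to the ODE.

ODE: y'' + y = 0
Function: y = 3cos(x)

Verification:
y'' = -3cos(x)
y'' + y = 0 ✓

Yes, it is a solution.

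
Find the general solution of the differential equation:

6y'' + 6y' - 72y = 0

Characteristic equation: 6r² + 6r - 72 = 0
Divide by 6: r² + r - 12 = 0
Roots: r = 3, -4 (distinct real)
General solution: y = C₁e^(3x) + C₂e^(-4x)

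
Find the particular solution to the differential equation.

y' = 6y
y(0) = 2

General solution: y = Ce^(6x)
Applying IC y(0) = 2:
Particular solution: y = 2e^(6x)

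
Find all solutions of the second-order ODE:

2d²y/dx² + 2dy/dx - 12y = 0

Characteristic equation: 2r² + 2r - 12 = 0
Divide by 2: r² + r - 6 = 0
Roots: r = 2, -3 (distinct real)
General solution: y = C₁e^(2x) + C₂e^(-3x)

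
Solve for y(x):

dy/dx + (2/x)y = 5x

Using integrating factor method:

General solution: y = (5/4)x^2 + Cx^(-2)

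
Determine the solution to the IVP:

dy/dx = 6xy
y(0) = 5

General solution: y = Ce^(3x²)
Applying IC y(0) = 5:
Particular solution: y = 5e^(3x²)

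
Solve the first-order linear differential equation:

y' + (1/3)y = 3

Using integrating factor method:

General solution: y = 9 + Ce^(-x/3)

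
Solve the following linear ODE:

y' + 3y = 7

Using integrating factor method:

General solution: y = 7/3 + Ce^(-3x)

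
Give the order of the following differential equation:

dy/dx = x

The order is 1 (highest derivative is of order 1).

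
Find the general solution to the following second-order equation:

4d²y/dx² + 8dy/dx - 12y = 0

Characteristic equation: 4r² + 8r - 12 = 0
Divide by 4: r² + 2r - 3 = 0
Roots: r = 1, -3 (distinct real)
General solution: y = C₁e^x + C₂e^(-3x)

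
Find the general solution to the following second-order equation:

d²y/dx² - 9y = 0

Characteristic equation: r² - 9 = 0
Roots: r = 3, -3 (distinct real)
General solution: y = C₁e^(3x) + C₂e^(-3x)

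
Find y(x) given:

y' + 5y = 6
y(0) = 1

General solution: y = 6/5 + Ce^(-5x)
Applying y(0) = 1: C = 1 - 6/5 = -1/5
Particular solution: y = 6/5 - (1/5)e^(-5x)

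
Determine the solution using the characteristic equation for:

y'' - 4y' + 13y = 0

Characteristic equation: r² - 4r + 13 = 0
Roots: r = 2 ± 3i (complex conjugates)
General solution: y = e^(2x)(C₁cos(3x) + C₂sin(3x))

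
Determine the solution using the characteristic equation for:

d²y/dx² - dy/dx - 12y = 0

Characteristic equation: r² - r - 12 = 0
Roots: r = 4, -3 (distinct real)
General solution: y = C₁e^(4x) + C₂e^(-3x)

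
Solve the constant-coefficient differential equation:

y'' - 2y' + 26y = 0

Characteristic equation: r² - 2r + 26 = 0
Roots: r = 1 ± 5i (complex conjugates)
General solution: y = e^x(C₁cos(5x) + C₂sin(5x))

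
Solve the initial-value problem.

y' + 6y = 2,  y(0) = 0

General solution: y = 1/3 + Ce^(-6x)
Applying y(0) = 0: C = 0 - 1/3 = -1/3
Particular solution: y = 1/3 - (1/3)e^(-6x)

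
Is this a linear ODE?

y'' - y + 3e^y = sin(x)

No. Nonlinear (e^y is nonlinear in y)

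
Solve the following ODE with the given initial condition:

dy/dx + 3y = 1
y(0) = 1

General solution: y = 1/3 + Ce^(-3x)
Applying y(0) = 1: C = 1 - 1/3 = 2/3
Particular solution: y = 1/3 + (2/3)e^(-3x)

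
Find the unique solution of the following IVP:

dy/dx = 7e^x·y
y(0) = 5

General solution: y = Ce^(7e^x)
Applying IC y(0) = 5:
Particular solution: y = 5e^(7(e^x - 1))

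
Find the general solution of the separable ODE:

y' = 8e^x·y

Separating variables and integrating:
ln|y| = 8e^x + C

General solution: y = Ce^(8e^x)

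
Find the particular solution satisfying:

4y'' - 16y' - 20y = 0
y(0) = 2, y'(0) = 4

General solution: y = C₁e^(5x) + C₂e^(-x)
Applying ICs: C₁ = 1, C₂ = 1
Particular solution: y = e^(5x) + e^(-x)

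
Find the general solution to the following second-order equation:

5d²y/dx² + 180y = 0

Characteristic equation: 5r² + 180 = 0
Divide by 5: r² + 36 = 0
Roots: r = ±6i (complex conjugates)
General solution: y = C₁cos(6x) + C₂sin(6x)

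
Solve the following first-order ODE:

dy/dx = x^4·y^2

Separating variables and integrating:
-1/y = x^5/5 + C

General solution: y^-1 = (-1/5)x^5 + C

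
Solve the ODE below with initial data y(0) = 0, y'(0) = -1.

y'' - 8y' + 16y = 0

General solution: y = (C₁ + C₂x)e^(4x)
Repeated root r = 4
Applying ICs: C₁ = 0, C₂ = -1
Particular solution: y = -xe^(4x)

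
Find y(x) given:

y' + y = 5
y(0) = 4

General solution: y = 5 + Ce^(-x)
Applying y(0) = 4: C = 4 - 5 = -1
Particular solution: y = 5 - e^(-x)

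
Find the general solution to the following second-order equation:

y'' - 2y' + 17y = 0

Characteristic equation: r² - 2r + 17 = 0
Roots: r = 1 ± 4i (complex conjugates)
General solution: y = e^x(C₁cos(4x) + C₂sin(4x))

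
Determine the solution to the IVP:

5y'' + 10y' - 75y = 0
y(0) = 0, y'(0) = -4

General solution: y = C₁e^(3x) + C₂e^(-5x)
Applying ICs: C₁ = -1/2, C₂ = 1/2
Particular solution: y = -(1/2)e^(3x) + (1/2)e^(-5x)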